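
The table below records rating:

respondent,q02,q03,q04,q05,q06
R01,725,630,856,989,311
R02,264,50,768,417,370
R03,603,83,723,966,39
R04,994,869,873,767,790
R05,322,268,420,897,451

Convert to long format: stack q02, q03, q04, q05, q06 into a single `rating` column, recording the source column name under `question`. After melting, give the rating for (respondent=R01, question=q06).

Unpivoting turns each (respondent, wide-column) pair into one long row.
The wide cell at row R01, column q06 holds 311, so the long row (R01, q06) has rating=311.

311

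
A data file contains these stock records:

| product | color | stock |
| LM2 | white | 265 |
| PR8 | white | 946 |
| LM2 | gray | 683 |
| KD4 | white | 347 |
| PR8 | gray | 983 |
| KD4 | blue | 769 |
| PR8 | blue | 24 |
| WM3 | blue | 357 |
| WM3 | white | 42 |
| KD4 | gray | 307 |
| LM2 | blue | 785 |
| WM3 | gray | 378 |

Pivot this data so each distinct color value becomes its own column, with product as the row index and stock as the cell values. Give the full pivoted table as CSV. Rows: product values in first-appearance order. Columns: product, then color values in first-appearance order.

Columns: product plus the 3 distinct color values (white, gray, blue).
For example, row LM2 column white takes stock=265 from the long row (LM2, white).

product,white,gray,blue
LM2,265,683,785
PR8,946,983,24
KD4,347,307,769
WM3,42,378,357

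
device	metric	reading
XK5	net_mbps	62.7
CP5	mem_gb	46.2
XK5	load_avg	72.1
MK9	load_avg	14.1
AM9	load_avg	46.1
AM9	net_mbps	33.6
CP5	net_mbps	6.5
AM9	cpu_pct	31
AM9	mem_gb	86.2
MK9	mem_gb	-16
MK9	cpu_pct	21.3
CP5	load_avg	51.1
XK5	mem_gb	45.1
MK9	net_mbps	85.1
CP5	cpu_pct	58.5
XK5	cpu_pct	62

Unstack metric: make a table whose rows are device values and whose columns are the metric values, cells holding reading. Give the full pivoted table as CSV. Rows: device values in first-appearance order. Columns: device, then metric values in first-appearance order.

device,net_mbps,mem_gb,load_avg,cpu_pct
XK5,62.7,45.1,72.1,62
CP5,6.5,46.2,51.1,58.5
MK9,85.1,-16,14.1,21.3
AM9,33.6,86.2,46.1,31

Columns: device plus the 4 distinct metric values (net_mbps, mem_gb, load_avg, cpu_pct).
For example, row XK5 column net_mbps takes reading=62.7 from the long row (XK5, net_mbps).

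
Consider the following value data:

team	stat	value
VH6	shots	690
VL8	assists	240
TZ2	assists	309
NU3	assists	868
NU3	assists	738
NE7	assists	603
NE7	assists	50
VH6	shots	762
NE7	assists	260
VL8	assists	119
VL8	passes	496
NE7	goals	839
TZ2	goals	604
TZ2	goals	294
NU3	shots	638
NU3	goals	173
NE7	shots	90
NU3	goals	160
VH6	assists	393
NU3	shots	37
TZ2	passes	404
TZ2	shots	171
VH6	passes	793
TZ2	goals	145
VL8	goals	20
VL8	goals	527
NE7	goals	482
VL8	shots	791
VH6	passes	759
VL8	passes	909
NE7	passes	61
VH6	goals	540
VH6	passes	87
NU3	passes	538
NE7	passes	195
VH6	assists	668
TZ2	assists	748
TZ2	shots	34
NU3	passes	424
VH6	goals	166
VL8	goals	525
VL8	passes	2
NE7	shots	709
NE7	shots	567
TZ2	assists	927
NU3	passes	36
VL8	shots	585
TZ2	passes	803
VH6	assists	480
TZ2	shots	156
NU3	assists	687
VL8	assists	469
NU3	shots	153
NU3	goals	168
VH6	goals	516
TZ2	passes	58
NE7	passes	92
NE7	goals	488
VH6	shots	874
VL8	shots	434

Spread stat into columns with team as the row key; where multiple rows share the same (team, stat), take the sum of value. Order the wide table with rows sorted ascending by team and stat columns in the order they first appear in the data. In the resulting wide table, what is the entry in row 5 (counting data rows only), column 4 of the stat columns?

With rows sorted ascending by team, row 5 is team=VL8. stat columns in first-appearance order: shots, assists, passes, goals; column 4 is goals.
Long rows with team=VL8, stat=goals: 20 + 527 + 525 = 1072.

1072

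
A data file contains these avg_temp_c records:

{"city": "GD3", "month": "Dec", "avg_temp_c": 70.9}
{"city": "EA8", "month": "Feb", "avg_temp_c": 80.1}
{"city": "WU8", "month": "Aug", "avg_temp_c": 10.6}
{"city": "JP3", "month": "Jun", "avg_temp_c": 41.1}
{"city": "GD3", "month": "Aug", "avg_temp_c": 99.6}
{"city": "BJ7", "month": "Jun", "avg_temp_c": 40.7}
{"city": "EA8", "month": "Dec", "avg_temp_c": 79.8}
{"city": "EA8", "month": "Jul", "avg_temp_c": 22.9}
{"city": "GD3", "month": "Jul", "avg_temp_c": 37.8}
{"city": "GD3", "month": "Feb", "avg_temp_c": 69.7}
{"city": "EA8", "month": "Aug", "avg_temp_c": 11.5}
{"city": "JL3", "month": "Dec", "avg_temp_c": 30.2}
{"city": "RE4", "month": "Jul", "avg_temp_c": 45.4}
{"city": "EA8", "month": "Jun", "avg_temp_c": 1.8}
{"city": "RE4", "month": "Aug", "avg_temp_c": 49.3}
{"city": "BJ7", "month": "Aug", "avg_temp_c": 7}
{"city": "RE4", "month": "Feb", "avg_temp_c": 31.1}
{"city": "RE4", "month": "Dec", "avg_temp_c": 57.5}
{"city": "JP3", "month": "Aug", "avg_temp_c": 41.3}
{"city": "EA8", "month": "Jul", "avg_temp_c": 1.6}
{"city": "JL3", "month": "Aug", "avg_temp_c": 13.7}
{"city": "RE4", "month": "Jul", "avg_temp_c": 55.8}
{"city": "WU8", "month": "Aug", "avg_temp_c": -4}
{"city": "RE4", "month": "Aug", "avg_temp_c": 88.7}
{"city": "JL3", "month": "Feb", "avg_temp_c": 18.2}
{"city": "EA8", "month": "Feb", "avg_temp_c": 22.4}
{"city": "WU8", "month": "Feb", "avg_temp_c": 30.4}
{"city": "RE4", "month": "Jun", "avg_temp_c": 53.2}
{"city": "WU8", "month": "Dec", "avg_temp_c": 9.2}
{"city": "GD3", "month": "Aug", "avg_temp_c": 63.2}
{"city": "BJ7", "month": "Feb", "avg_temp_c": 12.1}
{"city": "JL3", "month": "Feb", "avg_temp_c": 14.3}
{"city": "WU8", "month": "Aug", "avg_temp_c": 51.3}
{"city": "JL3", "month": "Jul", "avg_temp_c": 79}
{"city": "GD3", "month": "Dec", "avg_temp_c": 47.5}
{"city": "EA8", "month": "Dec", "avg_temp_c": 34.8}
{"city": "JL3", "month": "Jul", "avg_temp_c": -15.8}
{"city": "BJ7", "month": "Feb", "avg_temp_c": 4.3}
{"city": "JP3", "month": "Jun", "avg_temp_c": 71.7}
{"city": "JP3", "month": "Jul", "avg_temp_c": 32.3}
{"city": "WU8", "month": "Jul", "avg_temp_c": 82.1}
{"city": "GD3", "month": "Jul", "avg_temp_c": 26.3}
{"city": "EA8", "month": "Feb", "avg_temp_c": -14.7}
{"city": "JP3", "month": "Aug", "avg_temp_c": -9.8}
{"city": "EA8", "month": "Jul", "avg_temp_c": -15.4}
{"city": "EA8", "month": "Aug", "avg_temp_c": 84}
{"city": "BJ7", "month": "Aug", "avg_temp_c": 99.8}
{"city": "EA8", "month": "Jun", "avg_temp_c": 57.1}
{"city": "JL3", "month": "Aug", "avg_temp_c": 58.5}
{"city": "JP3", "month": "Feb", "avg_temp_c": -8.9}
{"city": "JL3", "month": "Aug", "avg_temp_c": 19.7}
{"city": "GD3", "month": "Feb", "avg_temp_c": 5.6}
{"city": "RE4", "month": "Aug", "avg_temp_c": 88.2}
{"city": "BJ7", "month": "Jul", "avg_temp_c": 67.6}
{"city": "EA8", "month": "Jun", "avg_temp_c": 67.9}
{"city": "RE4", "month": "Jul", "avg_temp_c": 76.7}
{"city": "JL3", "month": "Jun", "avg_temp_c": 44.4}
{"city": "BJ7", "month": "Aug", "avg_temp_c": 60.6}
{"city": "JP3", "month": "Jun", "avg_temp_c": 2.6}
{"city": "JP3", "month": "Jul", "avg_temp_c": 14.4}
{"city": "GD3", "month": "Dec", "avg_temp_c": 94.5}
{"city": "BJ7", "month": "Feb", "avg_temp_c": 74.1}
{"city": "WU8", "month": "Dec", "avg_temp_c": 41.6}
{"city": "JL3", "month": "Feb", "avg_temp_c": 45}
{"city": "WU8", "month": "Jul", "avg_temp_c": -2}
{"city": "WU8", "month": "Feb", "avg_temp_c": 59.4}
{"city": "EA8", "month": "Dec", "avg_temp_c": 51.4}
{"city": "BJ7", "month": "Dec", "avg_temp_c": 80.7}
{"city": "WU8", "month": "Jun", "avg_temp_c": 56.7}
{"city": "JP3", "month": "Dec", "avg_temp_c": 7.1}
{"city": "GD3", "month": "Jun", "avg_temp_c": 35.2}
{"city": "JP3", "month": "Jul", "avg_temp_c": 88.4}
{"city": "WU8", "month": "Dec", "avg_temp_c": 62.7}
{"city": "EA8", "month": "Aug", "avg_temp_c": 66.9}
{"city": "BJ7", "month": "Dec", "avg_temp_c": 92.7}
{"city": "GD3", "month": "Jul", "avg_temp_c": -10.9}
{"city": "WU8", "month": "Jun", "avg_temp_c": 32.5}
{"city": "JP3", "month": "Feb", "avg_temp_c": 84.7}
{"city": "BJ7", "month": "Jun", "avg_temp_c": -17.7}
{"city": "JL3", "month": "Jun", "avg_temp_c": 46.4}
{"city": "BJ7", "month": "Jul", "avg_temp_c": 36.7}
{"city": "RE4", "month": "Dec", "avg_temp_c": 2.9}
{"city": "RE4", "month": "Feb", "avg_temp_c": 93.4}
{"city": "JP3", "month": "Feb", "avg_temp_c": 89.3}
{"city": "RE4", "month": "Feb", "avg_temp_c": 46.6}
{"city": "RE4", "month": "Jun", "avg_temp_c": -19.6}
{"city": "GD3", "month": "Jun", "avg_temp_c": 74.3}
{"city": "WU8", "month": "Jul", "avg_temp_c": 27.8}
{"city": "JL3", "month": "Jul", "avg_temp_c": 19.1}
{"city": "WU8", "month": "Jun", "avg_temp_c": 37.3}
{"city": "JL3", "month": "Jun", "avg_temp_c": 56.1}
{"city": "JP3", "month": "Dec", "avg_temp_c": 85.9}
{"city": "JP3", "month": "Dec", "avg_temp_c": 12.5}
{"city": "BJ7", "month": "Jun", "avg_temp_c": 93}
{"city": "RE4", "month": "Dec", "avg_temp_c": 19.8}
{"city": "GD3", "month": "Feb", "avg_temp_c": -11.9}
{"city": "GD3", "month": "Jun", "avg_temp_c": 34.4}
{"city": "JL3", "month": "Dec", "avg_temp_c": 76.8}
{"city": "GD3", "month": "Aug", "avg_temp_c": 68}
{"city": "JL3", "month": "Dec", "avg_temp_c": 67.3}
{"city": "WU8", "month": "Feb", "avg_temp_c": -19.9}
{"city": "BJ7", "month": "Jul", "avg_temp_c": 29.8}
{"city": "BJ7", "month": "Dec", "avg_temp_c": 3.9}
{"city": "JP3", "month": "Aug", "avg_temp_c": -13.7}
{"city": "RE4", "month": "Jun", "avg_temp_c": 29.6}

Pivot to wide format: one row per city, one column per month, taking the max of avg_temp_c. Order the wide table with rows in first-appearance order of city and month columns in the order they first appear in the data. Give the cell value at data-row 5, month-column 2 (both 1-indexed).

74.1

With rows in first-appearance order of city, row 5 is city=BJ7. month columns in first-appearance order: Dec, Feb, Aug, Jun, Jul; column 2 is Feb.
Long rows with city=BJ7, month=Feb: max(12.1, 4.3, 74.1) = 74.1.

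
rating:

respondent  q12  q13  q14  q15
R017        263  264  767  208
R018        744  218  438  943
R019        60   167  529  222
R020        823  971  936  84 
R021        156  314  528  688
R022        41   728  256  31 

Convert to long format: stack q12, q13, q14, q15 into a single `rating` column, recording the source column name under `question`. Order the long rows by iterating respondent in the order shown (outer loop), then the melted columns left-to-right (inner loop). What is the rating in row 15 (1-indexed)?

936

24 rows total (6 × 4). Row 15: index ⌊(15-1)/4⌋ = 3 into respondent → R020; (15-1) mod 4 = 2 into the melted columns → q14.
So row 15 is (R020, q14, 936); rating = 936.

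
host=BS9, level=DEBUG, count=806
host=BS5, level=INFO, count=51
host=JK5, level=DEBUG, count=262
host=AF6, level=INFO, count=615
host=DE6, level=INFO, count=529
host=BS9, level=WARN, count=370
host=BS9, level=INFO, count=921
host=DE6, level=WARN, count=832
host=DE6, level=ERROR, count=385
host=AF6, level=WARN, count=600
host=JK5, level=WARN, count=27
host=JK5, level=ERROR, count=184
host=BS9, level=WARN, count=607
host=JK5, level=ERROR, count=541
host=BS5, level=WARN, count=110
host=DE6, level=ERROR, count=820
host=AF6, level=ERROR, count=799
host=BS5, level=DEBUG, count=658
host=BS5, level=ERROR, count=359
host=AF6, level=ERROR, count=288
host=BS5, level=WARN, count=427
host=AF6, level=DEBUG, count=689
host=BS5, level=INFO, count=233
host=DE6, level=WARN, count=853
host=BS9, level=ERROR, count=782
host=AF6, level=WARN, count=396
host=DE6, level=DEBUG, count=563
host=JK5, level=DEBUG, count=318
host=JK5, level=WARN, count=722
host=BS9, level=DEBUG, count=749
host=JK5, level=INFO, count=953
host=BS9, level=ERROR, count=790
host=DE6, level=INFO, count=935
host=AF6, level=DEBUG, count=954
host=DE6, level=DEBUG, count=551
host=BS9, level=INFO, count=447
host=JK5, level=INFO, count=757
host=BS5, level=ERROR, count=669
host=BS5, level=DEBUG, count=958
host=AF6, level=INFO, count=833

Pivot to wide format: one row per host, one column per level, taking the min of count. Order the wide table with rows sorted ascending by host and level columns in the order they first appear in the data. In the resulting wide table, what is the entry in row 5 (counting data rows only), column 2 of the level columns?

757

With rows sorted ascending by host, row 5 is host=JK5. level columns in first-appearance order: DEBUG, INFO, WARN, ERROR; column 2 is INFO.
Long rows with host=JK5, level=INFO: min(953, 757) = 757.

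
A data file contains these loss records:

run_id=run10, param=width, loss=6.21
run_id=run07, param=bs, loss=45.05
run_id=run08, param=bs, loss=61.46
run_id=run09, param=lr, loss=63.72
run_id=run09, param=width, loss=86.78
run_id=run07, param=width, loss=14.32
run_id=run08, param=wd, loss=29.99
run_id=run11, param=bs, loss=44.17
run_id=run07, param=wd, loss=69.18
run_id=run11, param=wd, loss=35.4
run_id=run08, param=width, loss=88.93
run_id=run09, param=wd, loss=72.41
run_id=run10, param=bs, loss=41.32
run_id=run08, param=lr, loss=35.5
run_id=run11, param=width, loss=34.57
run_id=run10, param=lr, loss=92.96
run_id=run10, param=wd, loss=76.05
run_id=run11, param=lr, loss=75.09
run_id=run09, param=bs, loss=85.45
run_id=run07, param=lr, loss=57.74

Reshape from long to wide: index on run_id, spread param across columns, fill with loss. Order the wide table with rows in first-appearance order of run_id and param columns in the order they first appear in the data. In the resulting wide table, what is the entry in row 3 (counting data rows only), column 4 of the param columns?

With rows in first-appearance order of run_id, row 3 is run_id=run08. param columns in first-appearance order: width, bs, lr, wd; column 4 is wd.
Long rows with run_id=run08, param=wd: loss = 29.99.

29.99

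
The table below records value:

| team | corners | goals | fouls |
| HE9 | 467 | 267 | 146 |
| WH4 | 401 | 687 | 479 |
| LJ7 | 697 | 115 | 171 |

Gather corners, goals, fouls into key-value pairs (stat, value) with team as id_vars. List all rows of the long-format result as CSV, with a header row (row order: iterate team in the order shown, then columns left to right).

team,stat,value
HE9,corners,467
HE9,goals,267
HE9,fouls,146
WH4,corners,401
WH4,goals,687
WH4,fouls,479
LJ7,corners,697
LJ7,goals,115
LJ7,fouls,171

Each (team, column) pair becomes one row: 3 × 3 = 9 rows.
For example, (HE9, corners) → value=467.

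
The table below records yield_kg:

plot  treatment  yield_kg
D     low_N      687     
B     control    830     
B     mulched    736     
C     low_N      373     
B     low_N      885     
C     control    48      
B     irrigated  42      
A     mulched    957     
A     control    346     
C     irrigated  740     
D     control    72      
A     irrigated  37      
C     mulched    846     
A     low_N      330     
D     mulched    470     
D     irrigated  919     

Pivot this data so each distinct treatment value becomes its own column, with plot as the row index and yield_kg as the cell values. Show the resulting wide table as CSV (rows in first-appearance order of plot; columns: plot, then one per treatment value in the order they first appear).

plot,low_N,control,mulched,irrigated
D,687,72,470,919
B,885,830,736,42
C,373,48,846,740
A,330,346,957,37

Columns: plot plus the 4 distinct treatment values (low_N, control, mulched, irrigated).
For example, row D column low_N takes yield_kg=687 from the long row (D, low_N).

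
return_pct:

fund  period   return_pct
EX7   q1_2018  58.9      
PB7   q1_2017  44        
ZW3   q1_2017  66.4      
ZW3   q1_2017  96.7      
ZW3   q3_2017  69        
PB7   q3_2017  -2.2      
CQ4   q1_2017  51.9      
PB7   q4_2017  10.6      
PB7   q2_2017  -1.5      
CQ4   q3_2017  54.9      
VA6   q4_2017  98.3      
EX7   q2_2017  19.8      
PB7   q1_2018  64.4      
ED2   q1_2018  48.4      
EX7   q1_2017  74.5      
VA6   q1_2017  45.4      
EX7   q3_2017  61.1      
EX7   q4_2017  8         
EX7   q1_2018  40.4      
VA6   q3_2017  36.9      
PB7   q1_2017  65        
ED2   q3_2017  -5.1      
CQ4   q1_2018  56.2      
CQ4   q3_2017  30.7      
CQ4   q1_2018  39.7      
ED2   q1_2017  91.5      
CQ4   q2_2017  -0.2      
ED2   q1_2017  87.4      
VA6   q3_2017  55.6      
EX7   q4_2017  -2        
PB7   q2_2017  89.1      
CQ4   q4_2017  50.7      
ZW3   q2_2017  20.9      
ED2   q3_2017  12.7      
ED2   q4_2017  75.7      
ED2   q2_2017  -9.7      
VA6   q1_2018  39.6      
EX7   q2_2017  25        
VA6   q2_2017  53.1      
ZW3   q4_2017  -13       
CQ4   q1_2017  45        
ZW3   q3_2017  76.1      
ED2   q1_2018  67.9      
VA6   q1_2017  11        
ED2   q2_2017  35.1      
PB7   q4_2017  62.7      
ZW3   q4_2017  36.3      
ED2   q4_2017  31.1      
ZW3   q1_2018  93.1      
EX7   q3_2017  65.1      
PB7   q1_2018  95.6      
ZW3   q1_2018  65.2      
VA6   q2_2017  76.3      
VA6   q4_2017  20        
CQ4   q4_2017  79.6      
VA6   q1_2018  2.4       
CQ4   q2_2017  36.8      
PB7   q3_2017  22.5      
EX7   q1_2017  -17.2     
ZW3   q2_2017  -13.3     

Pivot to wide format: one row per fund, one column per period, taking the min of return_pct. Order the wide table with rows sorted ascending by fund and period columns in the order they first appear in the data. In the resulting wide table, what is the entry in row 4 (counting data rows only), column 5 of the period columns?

With rows sorted ascending by fund, row 4 is fund=PB7. period columns in first-appearance order: q1_2018, q1_2017, q3_2017, q4_2017, q2_2017; column 5 is q2_2017.
Long rows with fund=PB7, period=q2_2017: min(-1.5, 89.1) = -1.5.

-1.5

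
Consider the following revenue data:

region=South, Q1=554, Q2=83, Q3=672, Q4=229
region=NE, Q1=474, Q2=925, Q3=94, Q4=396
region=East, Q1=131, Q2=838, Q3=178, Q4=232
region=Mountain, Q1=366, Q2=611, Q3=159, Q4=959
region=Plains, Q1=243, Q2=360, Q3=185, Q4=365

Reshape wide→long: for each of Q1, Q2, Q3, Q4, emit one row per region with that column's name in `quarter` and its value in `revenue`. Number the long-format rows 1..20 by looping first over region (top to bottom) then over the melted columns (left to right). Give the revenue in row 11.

20 rows total (5 × 4). Row 11: index ⌊(11-1)/4⌋ = 2 into region → East; (11-1) mod 4 = 2 into the melted columns → Q3.
So row 11 is (East, Q3, 178); revenue = 178.

178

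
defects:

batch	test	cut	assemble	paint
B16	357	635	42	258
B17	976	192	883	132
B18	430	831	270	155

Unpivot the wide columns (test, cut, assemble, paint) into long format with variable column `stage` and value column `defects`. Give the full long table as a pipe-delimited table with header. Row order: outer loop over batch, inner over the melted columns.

| batch | stage | defects |
| B16 | test | 357 |
| B16 | cut | 635 |
| B16 | assemble | 42 |
| B16 | paint | 258 |
| B17 | test | 976 |
| B17 | cut | 192 |
| B17 | assemble | 883 |
| B17 | paint | 132 |
| B18 | test | 430 |
| B18 | cut | 831 |
| B18 | assemble | 270 |
| B18 | paint | 155 |

Each (batch, column) pair becomes one row: 3 × 4 = 12 rows.
For example, (B16, test) → defects=357.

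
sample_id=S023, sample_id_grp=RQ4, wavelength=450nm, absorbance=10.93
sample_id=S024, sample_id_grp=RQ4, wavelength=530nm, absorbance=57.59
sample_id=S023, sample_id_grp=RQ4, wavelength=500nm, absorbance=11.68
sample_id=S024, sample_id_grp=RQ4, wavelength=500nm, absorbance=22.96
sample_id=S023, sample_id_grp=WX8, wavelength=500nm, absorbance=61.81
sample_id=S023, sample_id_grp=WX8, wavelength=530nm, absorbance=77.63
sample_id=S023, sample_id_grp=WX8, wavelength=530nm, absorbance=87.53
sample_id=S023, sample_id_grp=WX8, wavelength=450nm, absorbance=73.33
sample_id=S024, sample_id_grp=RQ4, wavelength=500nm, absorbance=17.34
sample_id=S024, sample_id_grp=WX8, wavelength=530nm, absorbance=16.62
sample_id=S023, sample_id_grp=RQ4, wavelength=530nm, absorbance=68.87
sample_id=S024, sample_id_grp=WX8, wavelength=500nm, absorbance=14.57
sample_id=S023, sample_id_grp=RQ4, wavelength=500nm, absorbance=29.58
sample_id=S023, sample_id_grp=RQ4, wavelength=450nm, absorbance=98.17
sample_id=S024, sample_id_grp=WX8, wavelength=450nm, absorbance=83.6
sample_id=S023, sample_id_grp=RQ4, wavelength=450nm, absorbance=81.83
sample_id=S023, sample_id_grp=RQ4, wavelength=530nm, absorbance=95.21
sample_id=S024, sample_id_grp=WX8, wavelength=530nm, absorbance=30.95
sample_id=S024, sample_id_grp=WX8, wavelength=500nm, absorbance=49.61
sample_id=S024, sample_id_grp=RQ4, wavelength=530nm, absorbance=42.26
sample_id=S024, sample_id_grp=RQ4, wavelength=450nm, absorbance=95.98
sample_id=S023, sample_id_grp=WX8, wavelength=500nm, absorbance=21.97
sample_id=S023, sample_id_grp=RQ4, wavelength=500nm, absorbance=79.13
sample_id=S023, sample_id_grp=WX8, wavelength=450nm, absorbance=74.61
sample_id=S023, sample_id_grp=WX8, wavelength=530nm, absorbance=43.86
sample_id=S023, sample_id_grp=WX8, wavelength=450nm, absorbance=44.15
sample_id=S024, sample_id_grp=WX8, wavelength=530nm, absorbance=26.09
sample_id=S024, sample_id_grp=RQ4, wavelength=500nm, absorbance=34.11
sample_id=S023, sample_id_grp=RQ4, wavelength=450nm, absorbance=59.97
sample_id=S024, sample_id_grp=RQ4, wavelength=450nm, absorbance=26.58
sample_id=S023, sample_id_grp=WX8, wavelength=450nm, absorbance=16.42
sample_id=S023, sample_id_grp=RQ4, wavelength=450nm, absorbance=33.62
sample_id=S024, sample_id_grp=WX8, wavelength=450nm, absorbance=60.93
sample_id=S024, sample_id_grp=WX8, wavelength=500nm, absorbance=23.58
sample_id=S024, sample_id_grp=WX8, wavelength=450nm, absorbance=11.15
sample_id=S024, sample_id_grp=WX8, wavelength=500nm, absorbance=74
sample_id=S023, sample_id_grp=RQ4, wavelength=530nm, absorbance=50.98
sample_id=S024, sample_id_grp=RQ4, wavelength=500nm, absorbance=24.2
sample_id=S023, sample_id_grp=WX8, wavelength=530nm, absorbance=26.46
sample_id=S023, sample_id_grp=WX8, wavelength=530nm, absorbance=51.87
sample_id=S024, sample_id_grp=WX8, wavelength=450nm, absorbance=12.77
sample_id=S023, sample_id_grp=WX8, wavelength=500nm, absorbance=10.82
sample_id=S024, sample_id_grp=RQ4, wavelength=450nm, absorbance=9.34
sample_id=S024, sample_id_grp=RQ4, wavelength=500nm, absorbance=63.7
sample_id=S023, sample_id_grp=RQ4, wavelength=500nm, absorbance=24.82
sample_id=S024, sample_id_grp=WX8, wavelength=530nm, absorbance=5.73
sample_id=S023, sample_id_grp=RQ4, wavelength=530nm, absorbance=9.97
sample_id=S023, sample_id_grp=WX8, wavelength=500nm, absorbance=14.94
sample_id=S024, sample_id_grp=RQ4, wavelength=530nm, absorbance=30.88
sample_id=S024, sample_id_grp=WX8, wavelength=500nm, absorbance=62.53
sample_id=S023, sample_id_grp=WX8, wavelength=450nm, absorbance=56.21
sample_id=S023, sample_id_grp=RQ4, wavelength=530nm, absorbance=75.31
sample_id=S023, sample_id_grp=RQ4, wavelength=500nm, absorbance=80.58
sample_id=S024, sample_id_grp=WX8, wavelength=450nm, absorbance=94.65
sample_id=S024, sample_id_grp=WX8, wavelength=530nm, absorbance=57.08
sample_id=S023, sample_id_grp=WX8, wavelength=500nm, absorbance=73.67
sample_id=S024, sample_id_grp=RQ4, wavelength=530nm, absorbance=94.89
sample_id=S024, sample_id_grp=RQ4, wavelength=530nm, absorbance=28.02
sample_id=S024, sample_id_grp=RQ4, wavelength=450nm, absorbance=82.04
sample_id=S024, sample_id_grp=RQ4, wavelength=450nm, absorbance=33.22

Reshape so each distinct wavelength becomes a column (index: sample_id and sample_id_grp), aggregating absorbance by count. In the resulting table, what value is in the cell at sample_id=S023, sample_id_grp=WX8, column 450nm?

5

Rows with sample_id=S023, sample_id_grp=WX8 and wavelength=450nm: absorbance values are 73.33, 74.61, 44.15, 16.42, 56.21.
5 rows match — count = 5.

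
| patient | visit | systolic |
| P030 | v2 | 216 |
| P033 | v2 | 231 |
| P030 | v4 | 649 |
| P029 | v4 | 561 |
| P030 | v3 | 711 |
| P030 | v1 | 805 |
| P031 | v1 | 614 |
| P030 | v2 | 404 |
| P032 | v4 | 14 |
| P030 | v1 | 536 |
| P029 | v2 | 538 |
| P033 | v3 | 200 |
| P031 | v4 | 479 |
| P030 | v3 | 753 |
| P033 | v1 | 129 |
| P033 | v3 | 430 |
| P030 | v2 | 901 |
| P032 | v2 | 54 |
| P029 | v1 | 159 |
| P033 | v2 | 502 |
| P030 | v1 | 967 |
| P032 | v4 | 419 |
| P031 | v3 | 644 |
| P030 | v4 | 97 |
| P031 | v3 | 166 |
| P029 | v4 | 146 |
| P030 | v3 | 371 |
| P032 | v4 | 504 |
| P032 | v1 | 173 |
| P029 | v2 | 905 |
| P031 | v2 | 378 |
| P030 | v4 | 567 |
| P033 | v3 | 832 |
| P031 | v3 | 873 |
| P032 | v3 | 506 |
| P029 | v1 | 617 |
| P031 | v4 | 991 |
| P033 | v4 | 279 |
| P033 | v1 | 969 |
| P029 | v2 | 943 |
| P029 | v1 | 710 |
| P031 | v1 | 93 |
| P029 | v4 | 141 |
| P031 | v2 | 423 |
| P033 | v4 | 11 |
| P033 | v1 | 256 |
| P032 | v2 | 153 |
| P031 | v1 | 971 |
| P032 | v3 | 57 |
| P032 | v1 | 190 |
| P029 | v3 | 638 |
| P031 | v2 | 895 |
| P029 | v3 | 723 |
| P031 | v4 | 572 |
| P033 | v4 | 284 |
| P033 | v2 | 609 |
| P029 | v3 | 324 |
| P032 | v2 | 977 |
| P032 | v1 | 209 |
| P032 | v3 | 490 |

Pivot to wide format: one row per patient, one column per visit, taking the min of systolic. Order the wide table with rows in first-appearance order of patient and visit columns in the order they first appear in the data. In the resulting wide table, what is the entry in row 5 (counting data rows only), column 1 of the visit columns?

54

With rows in first-appearance order of patient, row 5 is patient=P032. visit columns in first-appearance order: v2, v4, v3, v1; column 1 is v2.
Long rows with patient=P032, visit=v2: min(54, 153, 977) = 54.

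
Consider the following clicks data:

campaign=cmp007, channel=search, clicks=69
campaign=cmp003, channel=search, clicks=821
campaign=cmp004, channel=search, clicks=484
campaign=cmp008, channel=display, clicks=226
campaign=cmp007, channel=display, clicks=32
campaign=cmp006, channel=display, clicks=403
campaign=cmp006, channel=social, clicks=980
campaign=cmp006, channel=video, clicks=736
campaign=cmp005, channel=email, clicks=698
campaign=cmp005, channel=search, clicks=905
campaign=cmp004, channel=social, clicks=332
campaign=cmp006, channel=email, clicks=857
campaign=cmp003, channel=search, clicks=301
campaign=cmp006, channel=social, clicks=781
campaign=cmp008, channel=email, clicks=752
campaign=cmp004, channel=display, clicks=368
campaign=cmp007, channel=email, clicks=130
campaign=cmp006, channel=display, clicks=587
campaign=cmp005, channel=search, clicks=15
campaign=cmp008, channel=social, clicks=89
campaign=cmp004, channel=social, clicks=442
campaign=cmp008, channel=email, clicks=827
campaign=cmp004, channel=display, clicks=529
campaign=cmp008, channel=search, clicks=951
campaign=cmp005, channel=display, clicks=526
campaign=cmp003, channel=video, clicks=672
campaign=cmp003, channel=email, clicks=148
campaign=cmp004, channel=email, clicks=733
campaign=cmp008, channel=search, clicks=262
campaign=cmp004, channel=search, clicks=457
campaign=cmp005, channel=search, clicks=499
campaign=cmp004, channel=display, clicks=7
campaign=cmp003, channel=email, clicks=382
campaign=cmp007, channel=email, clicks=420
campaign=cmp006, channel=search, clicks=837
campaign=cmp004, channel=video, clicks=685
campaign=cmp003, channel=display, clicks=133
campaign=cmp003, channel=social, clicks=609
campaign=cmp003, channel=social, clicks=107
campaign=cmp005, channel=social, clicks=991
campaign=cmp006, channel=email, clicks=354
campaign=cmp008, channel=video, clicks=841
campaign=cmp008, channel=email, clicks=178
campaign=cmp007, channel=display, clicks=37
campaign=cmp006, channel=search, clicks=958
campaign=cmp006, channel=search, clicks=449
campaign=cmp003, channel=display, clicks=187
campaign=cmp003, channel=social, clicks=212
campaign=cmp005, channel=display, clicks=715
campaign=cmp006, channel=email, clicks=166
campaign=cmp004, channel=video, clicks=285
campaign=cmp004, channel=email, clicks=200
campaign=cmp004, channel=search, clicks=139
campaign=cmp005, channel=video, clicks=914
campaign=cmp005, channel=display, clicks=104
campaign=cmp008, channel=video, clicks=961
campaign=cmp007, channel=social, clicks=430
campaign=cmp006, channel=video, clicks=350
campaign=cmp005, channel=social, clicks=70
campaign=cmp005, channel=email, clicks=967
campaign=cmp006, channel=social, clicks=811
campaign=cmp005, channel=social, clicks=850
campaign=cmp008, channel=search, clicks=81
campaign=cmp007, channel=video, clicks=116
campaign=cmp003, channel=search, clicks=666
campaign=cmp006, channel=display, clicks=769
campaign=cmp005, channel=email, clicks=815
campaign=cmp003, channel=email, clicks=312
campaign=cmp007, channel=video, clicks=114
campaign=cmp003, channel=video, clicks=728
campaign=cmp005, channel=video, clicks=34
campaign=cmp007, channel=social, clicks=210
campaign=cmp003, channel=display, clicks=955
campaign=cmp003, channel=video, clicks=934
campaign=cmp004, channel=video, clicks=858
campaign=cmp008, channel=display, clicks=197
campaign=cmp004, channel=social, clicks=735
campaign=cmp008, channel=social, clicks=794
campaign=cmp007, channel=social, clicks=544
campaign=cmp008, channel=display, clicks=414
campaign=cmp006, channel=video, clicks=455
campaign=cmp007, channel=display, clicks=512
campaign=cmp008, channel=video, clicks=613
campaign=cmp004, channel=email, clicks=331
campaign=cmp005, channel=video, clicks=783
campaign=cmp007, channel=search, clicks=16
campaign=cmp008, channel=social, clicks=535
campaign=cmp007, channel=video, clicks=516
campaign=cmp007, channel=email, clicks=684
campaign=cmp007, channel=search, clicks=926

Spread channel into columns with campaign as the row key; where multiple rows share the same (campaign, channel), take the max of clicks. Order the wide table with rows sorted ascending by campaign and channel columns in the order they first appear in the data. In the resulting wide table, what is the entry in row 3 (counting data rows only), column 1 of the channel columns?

905

With rows sorted ascending by campaign, row 3 is campaign=cmp005. channel columns in first-appearance order: search, display, social, video, email; column 1 is search.
Long rows with campaign=cmp005, channel=search: max(905, 15, 499) = 905.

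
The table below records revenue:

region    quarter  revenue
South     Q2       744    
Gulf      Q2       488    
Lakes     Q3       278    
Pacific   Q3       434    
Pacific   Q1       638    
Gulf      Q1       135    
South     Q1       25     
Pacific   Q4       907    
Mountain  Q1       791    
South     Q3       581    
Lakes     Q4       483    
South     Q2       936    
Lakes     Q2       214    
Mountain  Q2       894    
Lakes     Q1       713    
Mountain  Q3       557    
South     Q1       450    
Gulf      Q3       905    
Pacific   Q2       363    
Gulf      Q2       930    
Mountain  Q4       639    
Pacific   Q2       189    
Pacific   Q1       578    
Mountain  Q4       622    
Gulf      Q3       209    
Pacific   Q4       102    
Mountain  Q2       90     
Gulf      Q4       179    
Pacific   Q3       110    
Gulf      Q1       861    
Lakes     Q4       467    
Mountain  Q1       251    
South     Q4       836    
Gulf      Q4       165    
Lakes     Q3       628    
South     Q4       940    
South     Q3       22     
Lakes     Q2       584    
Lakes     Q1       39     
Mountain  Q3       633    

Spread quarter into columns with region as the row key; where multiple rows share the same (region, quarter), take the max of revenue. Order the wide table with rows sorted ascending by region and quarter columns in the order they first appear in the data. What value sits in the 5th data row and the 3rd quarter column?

450

With rows sorted ascending by region, row 5 is region=South. quarter columns in first-appearance order: Q2, Q3, Q1, Q4; column 3 is Q1.
Long rows with region=South, quarter=Q1: max(25, 450) = 450.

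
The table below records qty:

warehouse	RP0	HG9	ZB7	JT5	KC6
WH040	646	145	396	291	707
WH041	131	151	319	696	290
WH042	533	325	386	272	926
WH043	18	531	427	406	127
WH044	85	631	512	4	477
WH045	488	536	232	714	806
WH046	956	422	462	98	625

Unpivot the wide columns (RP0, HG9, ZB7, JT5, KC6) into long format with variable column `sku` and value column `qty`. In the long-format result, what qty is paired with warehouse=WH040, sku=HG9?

145

Unpivoting turns each (warehouse, wide-column) pair into one long row.
The wide cell at row WH040, column HG9 holds 145, so the long row (WH040, HG9) has qty=145.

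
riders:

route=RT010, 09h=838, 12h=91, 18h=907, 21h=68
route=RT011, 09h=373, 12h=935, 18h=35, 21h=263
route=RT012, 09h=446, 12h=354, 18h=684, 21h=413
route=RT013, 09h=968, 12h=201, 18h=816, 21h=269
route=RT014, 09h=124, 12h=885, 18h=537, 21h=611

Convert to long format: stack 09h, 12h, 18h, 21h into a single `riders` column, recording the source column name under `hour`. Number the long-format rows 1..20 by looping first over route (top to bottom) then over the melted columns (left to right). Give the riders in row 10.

354

20 rows total (5 × 4). Row 10: index ⌊(10-1)/4⌋ = 2 into route → RT012; (10-1) mod 4 = 1 into the melted columns → 12h.
So row 10 is (RT012, 12h, 354); riders = 354.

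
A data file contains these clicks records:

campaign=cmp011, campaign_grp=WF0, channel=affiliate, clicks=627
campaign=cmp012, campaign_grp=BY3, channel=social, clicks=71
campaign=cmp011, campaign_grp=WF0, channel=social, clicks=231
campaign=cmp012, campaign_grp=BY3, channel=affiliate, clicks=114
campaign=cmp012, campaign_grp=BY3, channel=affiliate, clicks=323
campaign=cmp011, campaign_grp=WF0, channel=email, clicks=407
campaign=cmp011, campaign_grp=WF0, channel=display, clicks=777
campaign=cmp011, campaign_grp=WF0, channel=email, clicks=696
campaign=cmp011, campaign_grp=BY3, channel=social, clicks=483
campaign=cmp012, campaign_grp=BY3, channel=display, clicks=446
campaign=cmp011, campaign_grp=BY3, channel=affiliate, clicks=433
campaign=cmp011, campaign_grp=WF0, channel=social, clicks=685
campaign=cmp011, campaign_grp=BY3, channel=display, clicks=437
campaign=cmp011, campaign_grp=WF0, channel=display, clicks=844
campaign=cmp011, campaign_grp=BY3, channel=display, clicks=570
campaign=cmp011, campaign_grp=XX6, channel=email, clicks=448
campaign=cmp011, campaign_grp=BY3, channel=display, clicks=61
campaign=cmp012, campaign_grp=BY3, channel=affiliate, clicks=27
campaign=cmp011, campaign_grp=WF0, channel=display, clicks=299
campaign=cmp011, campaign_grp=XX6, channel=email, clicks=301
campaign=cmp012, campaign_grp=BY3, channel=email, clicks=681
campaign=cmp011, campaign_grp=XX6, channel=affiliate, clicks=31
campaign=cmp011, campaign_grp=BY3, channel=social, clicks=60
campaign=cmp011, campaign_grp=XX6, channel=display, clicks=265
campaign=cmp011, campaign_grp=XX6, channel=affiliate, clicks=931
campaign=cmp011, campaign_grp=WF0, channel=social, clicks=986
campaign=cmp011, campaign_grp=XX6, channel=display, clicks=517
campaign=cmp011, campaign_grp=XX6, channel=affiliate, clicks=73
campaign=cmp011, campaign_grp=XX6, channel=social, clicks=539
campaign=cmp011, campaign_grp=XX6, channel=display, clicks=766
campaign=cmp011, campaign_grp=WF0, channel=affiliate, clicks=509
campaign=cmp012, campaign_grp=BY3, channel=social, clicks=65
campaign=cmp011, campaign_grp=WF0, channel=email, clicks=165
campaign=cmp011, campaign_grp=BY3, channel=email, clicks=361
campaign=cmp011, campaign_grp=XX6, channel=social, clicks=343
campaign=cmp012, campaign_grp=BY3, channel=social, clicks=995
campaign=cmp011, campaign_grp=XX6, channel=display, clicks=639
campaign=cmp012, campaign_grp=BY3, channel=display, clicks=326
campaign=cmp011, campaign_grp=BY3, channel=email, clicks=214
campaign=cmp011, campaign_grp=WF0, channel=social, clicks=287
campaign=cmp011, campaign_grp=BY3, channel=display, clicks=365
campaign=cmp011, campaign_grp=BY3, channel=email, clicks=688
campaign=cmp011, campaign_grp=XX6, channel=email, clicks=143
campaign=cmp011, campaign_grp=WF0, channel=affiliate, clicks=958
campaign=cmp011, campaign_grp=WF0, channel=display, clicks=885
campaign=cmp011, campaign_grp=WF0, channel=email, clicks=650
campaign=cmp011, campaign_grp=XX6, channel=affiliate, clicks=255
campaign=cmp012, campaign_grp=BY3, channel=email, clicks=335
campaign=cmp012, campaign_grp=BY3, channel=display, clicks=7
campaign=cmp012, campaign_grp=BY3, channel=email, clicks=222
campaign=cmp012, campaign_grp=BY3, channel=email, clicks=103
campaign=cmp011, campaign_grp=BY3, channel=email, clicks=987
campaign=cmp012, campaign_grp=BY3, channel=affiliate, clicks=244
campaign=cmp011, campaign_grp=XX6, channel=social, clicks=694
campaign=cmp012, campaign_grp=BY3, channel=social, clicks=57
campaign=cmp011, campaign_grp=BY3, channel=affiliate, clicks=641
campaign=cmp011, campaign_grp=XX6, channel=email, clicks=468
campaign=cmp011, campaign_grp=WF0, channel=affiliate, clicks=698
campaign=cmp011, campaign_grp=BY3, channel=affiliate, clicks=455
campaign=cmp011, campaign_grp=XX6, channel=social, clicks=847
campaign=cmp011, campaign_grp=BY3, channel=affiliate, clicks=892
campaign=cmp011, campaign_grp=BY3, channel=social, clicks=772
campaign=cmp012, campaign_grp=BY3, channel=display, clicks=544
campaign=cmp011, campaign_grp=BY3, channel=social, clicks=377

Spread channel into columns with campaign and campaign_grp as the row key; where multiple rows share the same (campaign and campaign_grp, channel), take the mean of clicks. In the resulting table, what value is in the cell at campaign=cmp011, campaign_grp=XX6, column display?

546.75

Rows with campaign=cmp011, campaign_grp=XX6 and channel=display: clicks values are 265, 517, 766, 639.
(265 + 517 + 766 + 639) / 4 = 546.75.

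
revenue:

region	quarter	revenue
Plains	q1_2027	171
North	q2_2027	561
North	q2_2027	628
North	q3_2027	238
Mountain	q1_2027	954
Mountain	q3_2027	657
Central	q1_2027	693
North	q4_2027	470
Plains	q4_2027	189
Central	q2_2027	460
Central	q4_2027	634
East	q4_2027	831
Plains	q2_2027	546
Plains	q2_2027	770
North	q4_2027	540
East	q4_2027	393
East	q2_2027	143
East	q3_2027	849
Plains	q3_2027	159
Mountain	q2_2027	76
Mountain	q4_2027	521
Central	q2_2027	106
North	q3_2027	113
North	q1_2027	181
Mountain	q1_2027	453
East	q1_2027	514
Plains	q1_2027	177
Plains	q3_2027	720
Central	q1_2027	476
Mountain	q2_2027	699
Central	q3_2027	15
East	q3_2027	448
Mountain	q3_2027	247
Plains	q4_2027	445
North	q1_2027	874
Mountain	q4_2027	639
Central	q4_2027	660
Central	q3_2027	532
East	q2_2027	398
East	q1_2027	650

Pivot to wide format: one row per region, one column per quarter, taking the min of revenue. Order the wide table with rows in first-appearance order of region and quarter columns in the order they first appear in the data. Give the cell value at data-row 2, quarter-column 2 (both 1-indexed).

561

With rows in first-appearance order of region, row 2 is region=North. quarter columns in first-appearance order: q1_2027, q2_2027, q3_2027, q4_2027; column 2 is q2_2027.
Long rows with region=North, quarter=q2_2027: min(561, 628) = 561.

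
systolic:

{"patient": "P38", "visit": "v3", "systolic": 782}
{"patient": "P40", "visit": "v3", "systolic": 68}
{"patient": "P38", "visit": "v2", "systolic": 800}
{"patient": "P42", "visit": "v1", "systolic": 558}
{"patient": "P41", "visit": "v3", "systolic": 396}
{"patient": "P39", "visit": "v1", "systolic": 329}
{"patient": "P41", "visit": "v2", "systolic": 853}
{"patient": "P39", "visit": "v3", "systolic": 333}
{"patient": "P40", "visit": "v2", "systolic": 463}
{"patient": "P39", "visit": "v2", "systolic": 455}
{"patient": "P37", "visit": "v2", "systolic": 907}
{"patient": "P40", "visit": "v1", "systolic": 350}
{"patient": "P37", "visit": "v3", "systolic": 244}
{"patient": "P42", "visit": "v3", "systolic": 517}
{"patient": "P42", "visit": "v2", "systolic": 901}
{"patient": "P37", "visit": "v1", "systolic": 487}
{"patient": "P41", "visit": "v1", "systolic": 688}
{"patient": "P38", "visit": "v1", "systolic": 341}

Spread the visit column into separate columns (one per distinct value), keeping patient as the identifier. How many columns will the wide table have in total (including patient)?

1 column for patient plus 3 distinct visit values → 4 columns.

4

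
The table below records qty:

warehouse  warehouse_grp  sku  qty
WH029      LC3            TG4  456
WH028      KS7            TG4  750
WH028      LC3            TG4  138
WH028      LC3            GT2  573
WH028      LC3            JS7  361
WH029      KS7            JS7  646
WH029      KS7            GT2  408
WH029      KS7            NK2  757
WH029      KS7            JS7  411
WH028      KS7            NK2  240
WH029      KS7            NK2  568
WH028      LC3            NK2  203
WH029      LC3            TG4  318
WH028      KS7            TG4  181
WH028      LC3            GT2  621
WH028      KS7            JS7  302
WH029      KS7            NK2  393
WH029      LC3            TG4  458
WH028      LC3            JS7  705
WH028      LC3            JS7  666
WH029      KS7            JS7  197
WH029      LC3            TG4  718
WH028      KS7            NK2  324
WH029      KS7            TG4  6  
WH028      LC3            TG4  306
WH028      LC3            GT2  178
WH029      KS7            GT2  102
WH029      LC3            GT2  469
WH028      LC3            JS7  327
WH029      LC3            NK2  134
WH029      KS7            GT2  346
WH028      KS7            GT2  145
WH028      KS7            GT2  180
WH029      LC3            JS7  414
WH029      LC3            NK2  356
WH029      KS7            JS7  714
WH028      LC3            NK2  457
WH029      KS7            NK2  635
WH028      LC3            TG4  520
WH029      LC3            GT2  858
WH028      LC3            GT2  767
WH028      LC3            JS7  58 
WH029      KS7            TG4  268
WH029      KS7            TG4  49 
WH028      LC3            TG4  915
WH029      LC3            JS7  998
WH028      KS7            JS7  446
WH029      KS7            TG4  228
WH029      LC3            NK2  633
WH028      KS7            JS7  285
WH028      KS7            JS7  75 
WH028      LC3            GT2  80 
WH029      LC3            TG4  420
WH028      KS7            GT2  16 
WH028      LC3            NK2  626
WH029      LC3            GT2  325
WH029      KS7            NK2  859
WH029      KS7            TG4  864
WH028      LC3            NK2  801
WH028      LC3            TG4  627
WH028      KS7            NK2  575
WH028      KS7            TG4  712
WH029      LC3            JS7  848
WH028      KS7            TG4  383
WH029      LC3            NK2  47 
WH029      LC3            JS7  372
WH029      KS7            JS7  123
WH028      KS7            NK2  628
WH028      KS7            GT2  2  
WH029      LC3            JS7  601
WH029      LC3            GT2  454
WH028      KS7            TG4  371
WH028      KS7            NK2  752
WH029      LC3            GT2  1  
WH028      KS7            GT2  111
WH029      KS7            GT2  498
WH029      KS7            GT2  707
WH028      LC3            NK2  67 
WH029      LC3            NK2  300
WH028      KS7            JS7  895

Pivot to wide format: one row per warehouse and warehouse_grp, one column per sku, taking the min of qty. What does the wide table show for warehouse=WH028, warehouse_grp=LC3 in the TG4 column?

138

Rows with warehouse=WH028, warehouse_grp=LC3 and sku=TG4: qty values are 138, 306, 520, 915, 627.
min(138, 306, 520, 915, 627) = 138.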